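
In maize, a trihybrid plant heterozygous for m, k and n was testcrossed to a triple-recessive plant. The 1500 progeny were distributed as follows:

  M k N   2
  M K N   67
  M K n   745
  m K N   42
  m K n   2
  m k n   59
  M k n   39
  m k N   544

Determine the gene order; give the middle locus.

m

The two most frequent reciprocal classes, m k N and M K n, are the parental types, so the F1 was m k N / M K n.
The two rarest classes, M k N and m K n, are the double crossovers. Comparing them with the parentals, only the m allele has switched, so m is the middle locus and the order is k – m – n.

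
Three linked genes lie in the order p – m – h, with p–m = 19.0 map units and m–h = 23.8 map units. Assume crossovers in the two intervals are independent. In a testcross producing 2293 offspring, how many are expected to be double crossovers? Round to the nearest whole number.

104

Map distances give recombination frequencies of 0.190 and 0.238 for the two intervals.
With no interference, expected double-crossover frequency = 0.190 × 0.238 = 0.04522.
Expected number = 0.04522 × 2293 = 103.69 ≈ 104.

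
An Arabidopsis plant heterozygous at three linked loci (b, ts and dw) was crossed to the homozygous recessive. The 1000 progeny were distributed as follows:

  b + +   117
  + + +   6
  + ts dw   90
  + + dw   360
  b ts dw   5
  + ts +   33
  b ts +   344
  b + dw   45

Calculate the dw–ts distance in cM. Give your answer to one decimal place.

21.8 cM

The two most frequent reciprocal classes, b ts + and + + dw, are the parental types, so the F1 was b ts + / + + dw.
The two rarest classes, b ts dw and + + +, are the double crossovers. Comparing them with the parentals, only the dw allele has switched, so dw is the middle locus and the order is b – dw – ts.
Crossovers in the dw–ts interval produce the single-crossover classes b + + and + ts dw (117 + 90 = 207) plus the double crossovers (11).
RF(dw–ts) = (207 + 11) / 1000 = 218/1000 = 0.2180 → 21.8 cM.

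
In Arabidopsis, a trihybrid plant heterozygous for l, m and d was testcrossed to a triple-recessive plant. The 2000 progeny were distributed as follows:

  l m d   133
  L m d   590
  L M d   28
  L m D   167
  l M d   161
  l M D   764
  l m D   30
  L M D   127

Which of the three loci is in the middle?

The two most frequent reciprocal classes, l M D and L m d, are the parental types, so the F1 was l M D / L m d.
The two rarest classes, l m D and L M d, are the double crossovers. Comparing them with the parentals, only the m allele has switched, so m is the middle locus and the order is l – m – d.

m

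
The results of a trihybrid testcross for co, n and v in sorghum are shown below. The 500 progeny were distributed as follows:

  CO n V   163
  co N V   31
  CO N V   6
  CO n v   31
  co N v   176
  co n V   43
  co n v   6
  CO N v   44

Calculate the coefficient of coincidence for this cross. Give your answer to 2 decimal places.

0.82

The two most frequent reciprocal classes, CO n V and co N v, are the parental types, so the F1 was CO n V / co N v.
The two rarest classes, CO N V and co n v, are the double crossovers. Comparing them with the parentals, only the n allele has switched, so n is the middle locus and the order is v – n – co.
v–n: (62 + 12)/500 = 0.1480; n–co: (87 + 12)/500 = 0.1980.
Expected DCO frequency = 0.1480 × 0.1980 ≈ 0.02930; observed = 12/500 ≈ 0.02400.
Coefficient of coincidence = 0.02400/0.02930 ≈ 0.82.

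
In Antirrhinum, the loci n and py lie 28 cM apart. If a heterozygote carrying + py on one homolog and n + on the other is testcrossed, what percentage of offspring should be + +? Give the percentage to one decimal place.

14.0%

A map distance of 28 cM corresponds to a recombination frequency of 0.280.
The F1 is + py / n +, so + + is a recombinant gamete class with expected frequency r/2 = 0.280/2 = 0.1400.
That is 0.1400 = 14.0% of the progeny.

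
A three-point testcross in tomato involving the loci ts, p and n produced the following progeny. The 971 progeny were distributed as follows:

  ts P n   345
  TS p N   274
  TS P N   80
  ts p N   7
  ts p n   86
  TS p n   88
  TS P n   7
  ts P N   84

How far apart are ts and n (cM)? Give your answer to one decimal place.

The two most frequent reciprocal classes, TS p N and ts P n, are the parental types, so the F1 was TS p N / ts P n.
The two rarest classes, ts p N and TS P n, are the double crossovers. Comparing them with the parentals, only the ts allele has switched, so ts is the middle locus and the order is p – ts – n.
Crossovers in the ts–n interval produce the single-crossover classes TS p n and ts P N (88 + 84 = 172) plus the double crossovers (14).
RF(ts–n) = (172 + 14) / 971 = 186/971 = 0.1916 → 19.2 cM.

19.2 cM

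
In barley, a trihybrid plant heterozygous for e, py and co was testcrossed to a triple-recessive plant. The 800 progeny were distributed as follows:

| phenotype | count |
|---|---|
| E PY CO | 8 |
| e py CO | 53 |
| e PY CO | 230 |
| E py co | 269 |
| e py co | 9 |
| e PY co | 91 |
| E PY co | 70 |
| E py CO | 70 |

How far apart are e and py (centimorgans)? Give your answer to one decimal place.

The two most frequent reciprocal classes, E py co and e PY CO, are the parental types, so the F1 was E py co / e PY CO.
The two rarest classes, e py co and E PY CO, are the double crossovers. Comparing them with the parentals, only the e allele has switched, so e is the middle locus and the order is py – e – co.
Crossovers in the py–e interval produce the single-crossover classes E PY co and e py CO (70 + 53 = 123) plus the double crossovers (17).
RF(py–e) = (123 + 17) / 800 = 140/800 = 0.1750 → 17.5 centimorgans.

17.5 centimorgans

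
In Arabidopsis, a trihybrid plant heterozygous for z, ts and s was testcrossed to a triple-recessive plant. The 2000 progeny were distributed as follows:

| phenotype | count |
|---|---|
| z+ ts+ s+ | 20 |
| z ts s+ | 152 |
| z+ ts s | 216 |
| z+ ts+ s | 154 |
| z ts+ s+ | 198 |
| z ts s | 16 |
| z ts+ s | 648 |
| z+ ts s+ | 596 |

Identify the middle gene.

The two most frequent reciprocal classes, z ts+ s and z+ ts s+, are the parental types, so the F1 was z ts+ s / z+ ts s+.
The two rarest classes, z ts s and z+ ts+ s+, are the double crossovers. Comparing them with the parentals, only the ts allele has switched, so ts is the middle locus and the order is s – ts – z.

ts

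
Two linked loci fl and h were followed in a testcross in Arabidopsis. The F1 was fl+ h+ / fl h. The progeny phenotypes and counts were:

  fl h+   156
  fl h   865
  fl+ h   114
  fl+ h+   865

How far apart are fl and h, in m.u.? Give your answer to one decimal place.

13.5 m.u.

The recombinant classes are fl+ h and fl h+: 114 + 156 = 270.
Recombination frequency = 270/2000 = 0.1350 ≈ 13.5%, i.e. 13.5 m.u.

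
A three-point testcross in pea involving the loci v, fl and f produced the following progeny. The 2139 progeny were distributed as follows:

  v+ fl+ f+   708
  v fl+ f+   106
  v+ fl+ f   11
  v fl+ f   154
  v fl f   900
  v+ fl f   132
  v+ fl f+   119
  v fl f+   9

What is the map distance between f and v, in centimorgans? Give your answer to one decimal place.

The two most frequent reciprocal classes, v fl f and v+ fl+ f+, are the parental types, so the F1 was v fl f / v+ fl+ f+.
The two rarest classes, v fl f+ and v+ fl+ f, are the double crossovers. Comparing them with the parentals, only the f allele has switched, so f is the middle locus and the order is fl – f – v.
Crossovers in the f–v interval produce the single-crossover classes v+ fl f and v fl+ f+ (132 + 106 = 238) plus the double crossovers (20).
RF(f–v) = (238 + 20) / 2139 = 258/2139 = 0.1206 → 12.1 centimorgans.

12.1 centimorgans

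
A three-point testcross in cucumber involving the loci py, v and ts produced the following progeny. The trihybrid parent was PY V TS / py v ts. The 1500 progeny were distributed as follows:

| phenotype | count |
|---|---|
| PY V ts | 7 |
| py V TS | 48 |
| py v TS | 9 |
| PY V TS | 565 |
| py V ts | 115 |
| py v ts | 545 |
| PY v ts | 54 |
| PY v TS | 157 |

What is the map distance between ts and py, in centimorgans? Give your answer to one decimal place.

The two rarest classes, PY V ts and py v TS, are the double crossovers. Comparing them with the parentals, only the ts allele has switched, so ts is the middle locus and the order is py – ts – v.
Crossovers in the py–ts interval produce the single-crossover classes py V TS and PY v ts (48 + 54 = 102) plus the double crossovers (16).
RF(py–ts) = (102 + 16) / 1500 = 118/1500 = 0.0787 → 7.9 centimorgans.

7.9 centimorgans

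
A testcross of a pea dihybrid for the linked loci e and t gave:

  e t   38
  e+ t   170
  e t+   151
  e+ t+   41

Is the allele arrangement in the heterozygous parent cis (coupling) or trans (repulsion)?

The two most frequent classes are e+ t (170) and e t+ (151); these are the parental (non-recombinant) types.
So the F1 carried e+ t on one chromosome and e t+ on the other — the recessive alleles are on opposite chromosomes (trans / repulsion).

trans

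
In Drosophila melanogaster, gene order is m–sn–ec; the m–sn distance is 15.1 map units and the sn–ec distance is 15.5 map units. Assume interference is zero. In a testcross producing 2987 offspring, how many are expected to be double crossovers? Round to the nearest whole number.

Map distances give recombination frequencies of 0.151 and 0.155 for the two intervals.
With no interference, expected double-crossover frequency = 0.151 × 0.155 = 0.02340.
Expected number = 0.02340 × 2987 = 69.91 ≈ 70.

70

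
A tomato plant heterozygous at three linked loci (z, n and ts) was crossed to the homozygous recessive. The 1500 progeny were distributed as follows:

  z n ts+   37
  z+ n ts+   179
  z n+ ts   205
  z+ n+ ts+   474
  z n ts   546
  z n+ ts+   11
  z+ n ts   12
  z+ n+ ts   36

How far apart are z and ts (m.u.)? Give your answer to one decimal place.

The two most frequent reciprocal classes, z+ n+ ts+ and z n ts, are the parental types, so the F1 was z+ n+ ts+ / z n ts.
The two rarest classes, z n+ ts+ and z+ n ts, are the double crossovers. Comparing them with the parentals, only the z allele has switched, so z is the middle locus and the order is ts – z – n.
Crossovers in the ts–z interval produce the single-crossover classes z+ n+ ts and z n ts+ (36 + 37 = 73) plus the double crossovers (23).
RF(ts–z) = (73 + 23) / 1500 = 96/1500 = 0.0640 → 6.4 m.u.

6.4 m.u.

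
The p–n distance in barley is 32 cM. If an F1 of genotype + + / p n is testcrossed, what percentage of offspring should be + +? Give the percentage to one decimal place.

A map distance of 32 cM corresponds to a recombination frequency of 0.320.
The F1 is + + / p n, so + + is a parental gamete class with expected frequency (1 − r)/2 = 0.680/2 = 0.3400.
That is 0.3400 = 34.0% of the progeny.

34.0%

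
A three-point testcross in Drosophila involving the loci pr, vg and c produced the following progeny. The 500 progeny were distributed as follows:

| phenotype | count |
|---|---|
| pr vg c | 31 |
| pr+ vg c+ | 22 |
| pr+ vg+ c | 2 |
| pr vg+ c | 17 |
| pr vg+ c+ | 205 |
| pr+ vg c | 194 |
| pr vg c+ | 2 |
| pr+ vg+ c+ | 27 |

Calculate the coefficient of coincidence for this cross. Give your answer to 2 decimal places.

0.75

The two most frequent reciprocal classes, pr vg+ c+ and pr+ vg c, are the parental types, so the F1 was pr vg+ c+ / pr+ vg c.
The two rarest classes, pr vg c+ and pr+ vg+ c, are the double crossovers. Comparing them with the parentals, only the vg allele has switched, so vg is the middle locus and the order is c – vg – pr.
c–vg: (39 + 4)/500 = 0.0860; vg–pr: (58 + 4)/500 = 0.1240.
Expected DCO frequency = 0.0860 × 0.1240 ≈ 0.01066; observed = 4/500 ≈ 0.00800.
Coefficient of coincidence = 0.00800/0.01066 ≈ 0.75.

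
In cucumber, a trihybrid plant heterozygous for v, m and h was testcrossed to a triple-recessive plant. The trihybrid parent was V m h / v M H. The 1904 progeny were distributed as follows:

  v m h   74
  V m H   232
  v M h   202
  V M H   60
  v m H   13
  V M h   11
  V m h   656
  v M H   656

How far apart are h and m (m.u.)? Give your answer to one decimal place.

24.1 m.u.

The two rarest classes, V M h and v m H, are the double crossovers. Comparing them with the parentals, only the m allele has switched, so m is the middle locus and the order is v – m – h.
Crossovers in the m–h interval produce the single-crossover classes V m H and v M h (232 + 202 = 434) plus the double crossovers (24).
RF(m–h) = (434 + 24) / 1904 = 458/1904 = 0.2405 → 24.1 m.u.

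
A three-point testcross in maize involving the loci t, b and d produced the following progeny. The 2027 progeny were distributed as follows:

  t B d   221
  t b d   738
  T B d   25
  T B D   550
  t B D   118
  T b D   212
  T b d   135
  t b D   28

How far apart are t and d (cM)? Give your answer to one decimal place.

15.1 cM

The two most frequent reciprocal classes, t b d and T B D, are the parental types, so the F1 was t b d / T B D.
The two rarest classes, t b D and T B d, are the double crossovers. Comparing them with the parentals, only the d allele has switched, so d is the middle locus and the order is t – d – b.
Crossovers in the t–d interval produce the single-crossover classes T b d and t B D (135 + 118 = 253) plus the double crossovers (53).
RF(t–d) = (253 + 53) / 2027 = 306/2027 = 0.1510 → 15.1 cM.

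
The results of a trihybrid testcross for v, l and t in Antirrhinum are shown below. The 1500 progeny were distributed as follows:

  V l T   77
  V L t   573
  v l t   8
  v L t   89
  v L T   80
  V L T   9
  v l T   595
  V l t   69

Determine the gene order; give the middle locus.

The two most frequent reciprocal classes, V L t and v l T, are the parental types, so the F1 was V L t / v l T.
The two rarest classes, V L T and v l t, are the double crossovers. Comparing them with the parentals, only the t allele has switched, so t is the middle locus and the order is v – t – l.

t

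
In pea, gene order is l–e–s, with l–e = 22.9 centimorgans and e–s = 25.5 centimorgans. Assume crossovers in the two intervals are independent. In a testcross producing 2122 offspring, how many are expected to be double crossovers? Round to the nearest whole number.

Map distances give recombination frequencies of 0.229 and 0.255 for the two intervals.
With no interference, expected double-crossover frequency = 0.229 × 0.255 = 0.05839.
Expected number = 0.05839 × 2122 = 123.91 ≈ 124.

124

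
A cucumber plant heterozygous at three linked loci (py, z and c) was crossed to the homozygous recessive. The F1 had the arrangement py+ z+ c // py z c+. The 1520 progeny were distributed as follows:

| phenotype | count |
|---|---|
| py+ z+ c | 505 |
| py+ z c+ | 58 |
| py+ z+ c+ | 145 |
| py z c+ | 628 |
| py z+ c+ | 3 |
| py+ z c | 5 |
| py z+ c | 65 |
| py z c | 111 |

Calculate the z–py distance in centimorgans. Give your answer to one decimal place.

The two rarest classes, py+ z c and py z+ c+, are the double crossovers. Comparing them with the parentals, only the z allele has switched, so z is the middle locus and the order is c – z – py.
Crossovers in the z–py interval produce the single-crossover classes py z+ c and py+ z c+ (65 + 58 = 123) plus the double crossovers (8).
RF(z–py) = (123 + 8) / 1520 = 131/1520 = 0.0862 → 8.6 centimorgans.

8.6 centimorgans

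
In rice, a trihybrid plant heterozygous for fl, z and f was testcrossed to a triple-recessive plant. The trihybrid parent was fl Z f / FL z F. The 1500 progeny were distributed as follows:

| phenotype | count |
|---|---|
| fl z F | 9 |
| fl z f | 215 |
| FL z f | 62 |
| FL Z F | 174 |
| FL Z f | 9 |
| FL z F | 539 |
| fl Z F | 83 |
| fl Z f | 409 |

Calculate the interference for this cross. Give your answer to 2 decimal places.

The two rarest classes, FL Z f and fl z F, are the double crossovers. Comparing them with the parentals, only the fl allele has switched, so fl is the middle locus and the order is f – fl – z.
f–fl: (145 + 18)/1500 = 0.1087; fl–z: (389 + 18)/1500 = 0.2713.
Expected DCO frequency = 0.1087 × 0.2713 ≈ 0.02949; observed = 18/1500 ≈ 0.01200.
Coefficient of coincidence = 0.01200/0.02949 ≈ 0.41; interference = 1 − 0.41 = 0.59.

0.59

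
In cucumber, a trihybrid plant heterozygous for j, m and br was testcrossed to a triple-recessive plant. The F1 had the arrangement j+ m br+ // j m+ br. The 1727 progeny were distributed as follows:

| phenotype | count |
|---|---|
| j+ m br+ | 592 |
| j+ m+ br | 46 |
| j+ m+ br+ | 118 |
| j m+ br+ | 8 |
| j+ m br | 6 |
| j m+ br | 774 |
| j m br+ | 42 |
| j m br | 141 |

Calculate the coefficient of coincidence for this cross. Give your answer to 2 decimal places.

The two rarest classes, j+ m br and j m+ br+, are the double crossovers. Comparing them with the parentals, only the br allele has switched, so br is the middle locus and the order is j – br – m.
j–br: (88 + 14)/1727 = 0.0591; br–m: (259 + 14)/1727 = 0.1581.
Expected DCO frequency = 0.0591 × 0.1581 ≈ 0.00934; observed = 14/1727 ≈ 0.00811.
Coefficient of coincidence = 0.00811/0.00934 ≈ 0.87.

0.87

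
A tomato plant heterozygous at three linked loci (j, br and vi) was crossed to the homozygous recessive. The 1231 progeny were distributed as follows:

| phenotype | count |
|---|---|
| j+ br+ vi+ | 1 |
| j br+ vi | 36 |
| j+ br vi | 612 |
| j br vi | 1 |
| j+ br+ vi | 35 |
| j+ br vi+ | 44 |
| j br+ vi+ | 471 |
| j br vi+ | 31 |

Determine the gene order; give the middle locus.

The two most frequent reciprocal classes, j br+ vi+ and j+ br vi, are the parental types, so the F1 was j br+ vi+ / j+ br vi.
The two rarest classes, j+ br+ vi+ and j br vi, are the double crossovers. Comparing them with the parentals, only the j allele has switched, so j is the middle locus and the order is br – j – vi.

j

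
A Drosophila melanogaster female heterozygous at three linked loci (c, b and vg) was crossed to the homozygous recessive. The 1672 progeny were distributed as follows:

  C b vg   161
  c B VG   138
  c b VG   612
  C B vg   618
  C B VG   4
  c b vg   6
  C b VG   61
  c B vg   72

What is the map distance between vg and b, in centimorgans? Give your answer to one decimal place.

The two most frequent reciprocal classes, c b VG and C B vg, are the parental types, so the F1 was c b VG / C B vg.
The two rarest classes, c b vg and C B VG, are the double crossovers. Comparing them with the parentals, only the vg allele has switched, so vg is the middle locus and the order is b – vg – c.
Crossovers in the b–vg interval produce the single-crossover classes c B VG and C b vg (138 + 161 = 299) plus the double crossovers (10).
RF(b–vg) = (299 + 10) / 1672 = 309/1672 = 0.1848 → 18.5 centimorgans.

18.5 centimorgans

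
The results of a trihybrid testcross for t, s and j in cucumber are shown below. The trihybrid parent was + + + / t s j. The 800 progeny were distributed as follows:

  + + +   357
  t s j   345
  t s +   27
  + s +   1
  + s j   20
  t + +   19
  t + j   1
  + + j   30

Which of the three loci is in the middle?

The two rarest classes, + s + and t + j, are the double crossovers. Comparing them with the parentals, only the s allele has switched, so s is the middle locus and the order is t – s – j.

s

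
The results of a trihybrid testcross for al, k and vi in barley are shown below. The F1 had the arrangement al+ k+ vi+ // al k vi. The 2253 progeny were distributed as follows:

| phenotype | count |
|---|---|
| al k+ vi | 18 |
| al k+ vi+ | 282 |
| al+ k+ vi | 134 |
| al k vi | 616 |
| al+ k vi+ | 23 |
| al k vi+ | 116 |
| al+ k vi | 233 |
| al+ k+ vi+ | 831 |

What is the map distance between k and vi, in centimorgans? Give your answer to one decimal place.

12.9 centimorgans

The two rarest classes, al+ k vi+ and al k+ vi, are the double crossovers. Comparing them with the parentals, only the k allele has switched, so k is the middle locus and the order is al – k – vi.
Crossovers in the k–vi interval produce the single-crossover classes al+ k+ vi and al k vi+ (134 + 116 = 250) plus the double crossovers (41).
RF(k–vi) = (250 + 41) / 2253 = 291/2253 = 0.1292 → 12.9 centimorgans.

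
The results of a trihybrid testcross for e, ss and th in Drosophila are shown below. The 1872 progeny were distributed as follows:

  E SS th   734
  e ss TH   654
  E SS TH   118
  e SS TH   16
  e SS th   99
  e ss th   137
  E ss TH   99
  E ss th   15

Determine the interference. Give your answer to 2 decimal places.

The two most frequent reciprocal classes, E SS th and e ss TH, are the parental types, so the F1 was E SS th / e ss TH.
The two rarest classes, E ss th and e SS TH, are the double crossovers. Comparing them with the parentals, only the ss allele has switched, so ss is the middle locus and the order is th – ss – e.
th–ss: (255 + 31)/1872 = 0.1528; ss–e: (198 + 31)/1872 = 0.1223.
Expected DCO frequency = 0.1528 × 0.1223 ≈ 0.01869; observed = 31/1872 ≈ 0.01656.
Coefficient of coincidence = 0.01656/0.01869 ≈ 0.89; interference = 1 − 0.89 = 0.11.

0.11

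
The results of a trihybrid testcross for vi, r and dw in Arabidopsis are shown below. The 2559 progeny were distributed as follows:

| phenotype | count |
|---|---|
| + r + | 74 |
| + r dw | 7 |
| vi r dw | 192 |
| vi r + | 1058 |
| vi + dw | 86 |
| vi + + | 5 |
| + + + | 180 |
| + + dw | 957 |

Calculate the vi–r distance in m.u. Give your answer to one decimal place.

The two most frequent reciprocal classes, + + dw and vi r +, are the parental types, so the F1 was + + dw / vi r +.
The two rarest classes, + r dw and vi + +, are the double crossovers. Comparing them with the parentals, only the r allele has switched, so r is the middle locus and the order is vi – r – dw.
Crossovers in the vi–r interval produce the single-crossover classes vi + dw and + r + (86 + 74 = 160) plus the double crossovers (12).
RF(vi–r) = (160 + 12) / 2559 = 172/2559 = 0.0672 → 6.7 m.u.

6.7 m.u.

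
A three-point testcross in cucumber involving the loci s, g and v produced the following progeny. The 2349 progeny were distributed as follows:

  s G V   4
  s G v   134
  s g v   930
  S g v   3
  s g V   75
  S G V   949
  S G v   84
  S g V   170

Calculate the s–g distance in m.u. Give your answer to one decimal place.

The two most frequent reciprocal classes, S G V and s g v, are the parental types, so the F1 was S G V / s g v.
The two rarest classes, s G V and S g v, are the double crossovers. Comparing them with the parentals, only the s allele has switched, so s is the middle locus and the order is v – s – g.
Crossovers in the s–g interval produce the single-crossover classes S g V and s G v (170 + 134 = 304) plus the double crossovers (7).
RF(s–g) = (304 + 7) / 2349 = 311/2349 = 0.1324 → 13.2 m.u.

13.2 m.u.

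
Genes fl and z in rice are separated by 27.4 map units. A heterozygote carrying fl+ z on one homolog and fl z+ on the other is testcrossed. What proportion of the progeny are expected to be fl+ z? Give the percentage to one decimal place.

36.3%

A map distance of 27.4 map units corresponds to a recombination frequency of 0.274.
The F1 is fl+ z / fl z+, so fl+ z is a parental gamete class with expected frequency (1 − r)/2 = 0.726/2 = 0.3630.
That is 0.3630 = 36.3% of the progeny.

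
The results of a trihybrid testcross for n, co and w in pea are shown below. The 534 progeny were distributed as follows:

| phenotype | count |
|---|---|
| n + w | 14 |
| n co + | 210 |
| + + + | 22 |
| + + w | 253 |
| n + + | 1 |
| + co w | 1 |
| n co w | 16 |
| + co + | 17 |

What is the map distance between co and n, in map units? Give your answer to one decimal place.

6.2 map units

The two most frequent reciprocal classes, n co + and + + w, are the parental types, so the F1 was n co + / + + w.
The two rarest classes, n + + and + co w, are the double crossovers. Comparing them with the parentals, only the co allele has switched, so co is the middle locus and the order is w – co – n.
Crossovers in the co–n interval produce the single-crossover classes + co + and n + w (17 + 14 = 31) plus the double crossovers (2).
RF(co–n) = (31 + 2) / 534 = 33/534 = 0.0618 → 6.2 map units.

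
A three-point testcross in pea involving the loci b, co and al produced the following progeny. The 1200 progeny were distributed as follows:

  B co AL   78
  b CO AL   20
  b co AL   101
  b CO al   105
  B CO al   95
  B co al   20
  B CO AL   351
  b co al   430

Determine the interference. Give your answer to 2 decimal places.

The two most frequent reciprocal classes, b co al and B CO AL, are the parental types, so the F1 was b co al / B CO AL.
The two rarest classes, B co al and b CO AL, are the double crossovers. Comparing them with the parentals, only the b allele has switched, so b is the middle locus and the order is co – b – al.
co–b: (183 + 40)/1200 = 0.1858; b–al: (196 + 40)/1200 = 0.1967.
Expected DCO frequency = 0.1858 × 0.1967 ≈ 0.03655; observed = 40/1200 ≈ 0.03333.
Coefficient of coincidence = 0.03333/0.03655 ≈ 0.91; interference = 1 − 0.91 = 0.09.

0.09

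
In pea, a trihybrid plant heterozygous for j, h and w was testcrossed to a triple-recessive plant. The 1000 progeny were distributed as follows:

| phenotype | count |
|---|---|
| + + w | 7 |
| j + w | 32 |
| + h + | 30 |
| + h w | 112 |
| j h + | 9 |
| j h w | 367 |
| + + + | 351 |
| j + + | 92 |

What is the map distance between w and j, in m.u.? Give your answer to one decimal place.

22.0 m.u.

The two most frequent reciprocal classes, j h w and + + +, are the parental types, so the F1 was j h w / + + +.
The two rarest classes, j h + and + + w, are the double crossovers. Comparing them with the parentals, only the w allele has switched, so w is the middle locus and the order is h – w – j.
Crossovers in the w–j interval produce the single-crossover classes + h w and j + + (112 + 92 = 204) plus the double crossovers (16).
RF(w–j) = (204 + 16) / 1000 = 220/1000 = 0.2200 → 22.0 m.u.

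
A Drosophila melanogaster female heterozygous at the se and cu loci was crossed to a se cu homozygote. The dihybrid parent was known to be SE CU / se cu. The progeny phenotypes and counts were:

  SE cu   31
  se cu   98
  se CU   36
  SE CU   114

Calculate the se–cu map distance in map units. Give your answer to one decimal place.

The recombinant classes are SE cu and se CU: 31 + 36 = 67.
Recombination frequency = 67/279 = 0.2401 ≈ 24.0%, i.e. 24.0 map units.

24.0 map units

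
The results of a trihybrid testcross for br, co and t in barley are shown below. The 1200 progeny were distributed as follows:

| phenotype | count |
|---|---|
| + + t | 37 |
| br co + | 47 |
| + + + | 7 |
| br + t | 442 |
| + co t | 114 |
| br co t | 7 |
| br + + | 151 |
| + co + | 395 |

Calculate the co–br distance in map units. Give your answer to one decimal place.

8.2 map units

The two most frequent reciprocal classes, br + t and + co +, are the parental types, so the F1 was br + t / + co +.
The two rarest classes, br co t and + + +, are the double crossovers. Comparing them with the parentals, only the co allele has switched, so co is the middle locus and the order is t – co – br.
Crossovers in the co–br interval produce the single-crossover classes + + t and br co + (37 + 47 = 84) plus the double crossovers (14).
RF(co–br) = (84 + 14) / 1200 = 98/1200 = 0.0817 → 8.2 map units.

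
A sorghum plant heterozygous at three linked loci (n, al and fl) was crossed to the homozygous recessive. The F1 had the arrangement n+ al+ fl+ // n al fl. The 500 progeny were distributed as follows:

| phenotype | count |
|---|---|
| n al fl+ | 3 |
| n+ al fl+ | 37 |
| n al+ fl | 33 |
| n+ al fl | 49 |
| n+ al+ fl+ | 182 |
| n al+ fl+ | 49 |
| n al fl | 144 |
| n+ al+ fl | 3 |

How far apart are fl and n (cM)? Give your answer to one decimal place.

The two rarest classes, n+ al+ fl and n al fl+, are the double crossovers. Comparing them with the parentals, only the fl allele has switched, so fl is the middle locus and the order is n – fl – al.
Crossovers in the n–fl interval produce the single-crossover classes n al+ fl+ and n+ al fl (49 + 49 = 98) plus the double crossovers (6).
RF(n–fl) = (98 + 6) / 500 = 104/500 = 0.2080 → 20.8 cM.

20.8 cM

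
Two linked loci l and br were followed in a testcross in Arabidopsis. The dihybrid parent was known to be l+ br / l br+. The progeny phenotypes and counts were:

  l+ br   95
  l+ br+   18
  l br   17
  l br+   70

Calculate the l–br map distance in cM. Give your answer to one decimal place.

The recombinant classes are l+ br+ and l br: 18 + 17 = 35.
Recombination frequency = 35/200 = 0.1750 ≈ 17.5%, i.e. 17.5 cM.

17.5 cM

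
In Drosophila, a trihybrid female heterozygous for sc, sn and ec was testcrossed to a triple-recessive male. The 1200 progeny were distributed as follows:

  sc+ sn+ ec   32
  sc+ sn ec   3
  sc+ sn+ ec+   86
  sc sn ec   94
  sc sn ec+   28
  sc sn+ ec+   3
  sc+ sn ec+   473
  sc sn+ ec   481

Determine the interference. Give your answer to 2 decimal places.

0.41

The two most frequent reciprocal classes, sc+ sn ec+ and sc sn+ ec, are the parental types, so the F1 was sc+ sn ec+ / sc sn+ ec.
The two rarest classes, sc+ sn ec and sc sn+ ec+, are the double crossovers. Comparing them with the parentals, only the ec allele has switched, so ec is the middle locus and the order is sc – ec – sn.
sc–ec: (60 + 6)/1200 = 0.0550; ec–sn: (180 + 6)/1200 = 0.1550.
Expected DCO frequency = 0.0550 × 0.1550 ≈ 0.00852; observed = 6/1200 ≈ 0.00500.
Coefficient of coincidence = 0.00500/0.00852 ≈ 0.59; interference = 1 − 0.59 = 0.41.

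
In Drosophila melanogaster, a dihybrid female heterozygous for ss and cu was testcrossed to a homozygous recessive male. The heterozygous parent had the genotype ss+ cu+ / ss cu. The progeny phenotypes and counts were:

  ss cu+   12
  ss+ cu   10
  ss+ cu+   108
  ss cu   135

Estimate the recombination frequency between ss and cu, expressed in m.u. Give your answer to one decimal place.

8.3 m.u.

The recombinant classes are ss+ cu and ss cu+: 10 + 12 = 22.
Recombination frequency = 22/265 = 0.0830 ≈ 8.3%, i.e. 8.3 m.u.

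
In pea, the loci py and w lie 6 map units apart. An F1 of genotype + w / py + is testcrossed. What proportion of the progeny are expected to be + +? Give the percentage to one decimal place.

A map distance of 6 map units corresponds to a recombination frequency of 0.060.
The F1 is + w / py +, so + + is a recombinant gamete class with expected frequency r/2 = 0.060/2 = 0.0300.
That is 0.0300 = 3.0% of the progeny.

3.0%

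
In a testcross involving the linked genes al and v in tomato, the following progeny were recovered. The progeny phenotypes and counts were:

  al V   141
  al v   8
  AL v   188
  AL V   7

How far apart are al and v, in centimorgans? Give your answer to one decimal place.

The two most frequent classes, AL v (188) and al V (141), are the parental types, so the F1 was AL v / al V.
The recombinant classes are AL V and al v: 7 + 8 = 15.
Recombination frequency = 15/344 = 0.0436 ≈ 4.4%, i.e. 4.4 centimorgans.

4.4 centimorgans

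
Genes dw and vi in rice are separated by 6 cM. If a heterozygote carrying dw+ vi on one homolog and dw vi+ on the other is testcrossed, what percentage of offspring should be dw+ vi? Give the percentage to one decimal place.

47.0%

A map distance of 6 cM corresponds to a recombination frequency of 0.060.
The F1 is dw+ vi / dw vi+, so dw+ vi is a parental gamete class with expected frequency (1 − r)/2 = 0.940/2 = 0.4700.
That is 0.4700 = 47.0% of the progeny.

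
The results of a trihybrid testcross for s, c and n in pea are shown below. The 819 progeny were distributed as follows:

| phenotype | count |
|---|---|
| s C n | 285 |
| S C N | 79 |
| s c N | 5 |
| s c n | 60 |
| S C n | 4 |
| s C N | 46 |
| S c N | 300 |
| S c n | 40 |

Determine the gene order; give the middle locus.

s

The two most frequent reciprocal classes, S c N and s C n, are the parental types, so the F1 was S c N / s C n.
The two rarest classes, s c N and S C n, are the double crossovers. Comparing them with the parentals, only the s allele has switched, so s is the middle locus and the order is c – s – n.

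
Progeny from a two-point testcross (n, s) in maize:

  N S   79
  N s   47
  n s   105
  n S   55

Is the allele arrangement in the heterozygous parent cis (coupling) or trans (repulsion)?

cis

The two most frequent classes are N S (79) and n s (105); these are the parental (non-recombinant) types.
So the F1 carried N S on one chromosome and n s on the other — the recessive alleles are on the same chromosome (cis / coupling).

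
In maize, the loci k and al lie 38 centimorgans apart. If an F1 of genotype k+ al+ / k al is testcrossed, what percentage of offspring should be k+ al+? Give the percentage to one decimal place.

31.0%

A map distance of 38 centimorgans corresponds to a recombination frequency of 0.380.
The F1 is k+ al+ / k al, so k+ al+ is a parental gamete class with expected frequency (1 − r)/2 = 0.620/2 = 0.3100.
That is 0.3100 = 31.0% of the progeny.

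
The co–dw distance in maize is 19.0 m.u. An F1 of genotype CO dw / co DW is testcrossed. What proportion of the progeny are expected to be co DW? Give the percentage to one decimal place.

40.5%

A map distance of 19.0 m.u. corresponds to a recombination frequency of 0.190.
The F1 is CO dw / co DW, so co DW is a parental gamete class with expected frequency (1 − r)/2 = 0.810/2 = 0.4050.
That is 0.4050 = 40.5% of the progeny.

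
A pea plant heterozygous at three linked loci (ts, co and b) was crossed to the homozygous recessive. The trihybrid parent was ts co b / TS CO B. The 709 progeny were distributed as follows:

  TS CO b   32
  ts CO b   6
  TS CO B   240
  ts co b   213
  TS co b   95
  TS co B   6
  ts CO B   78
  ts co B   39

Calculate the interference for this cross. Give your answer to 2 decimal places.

The two rarest classes, ts CO b and TS co B, are the double crossovers. Comparing them with the parentals, only the co allele has switched, so co is the middle locus and the order is b – co – ts.
b–co: (71 + 12)/709 = 0.1171; co–ts: (173 + 12)/709 = 0.2609.
Expected DCO frequency = 0.1171 × 0.2609 ≈ 0.03055; observed = 12/709 ≈ 0.01693.
Coefficient of coincidence = 0.01693/0.03055 ≈ 0.55; interference = 1 − 0.55 = 0.45.

0.45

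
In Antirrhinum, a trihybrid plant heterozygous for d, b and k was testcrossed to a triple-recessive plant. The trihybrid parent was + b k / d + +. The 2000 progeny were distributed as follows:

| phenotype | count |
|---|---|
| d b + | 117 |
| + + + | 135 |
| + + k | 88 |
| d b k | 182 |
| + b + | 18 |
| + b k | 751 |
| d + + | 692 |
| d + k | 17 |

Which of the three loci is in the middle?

k

The two rarest classes, + b + and d + k, are the double crossovers. Comparing them with the parentals, only the k allele has switched, so k is the middle locus and the order is d – k – b.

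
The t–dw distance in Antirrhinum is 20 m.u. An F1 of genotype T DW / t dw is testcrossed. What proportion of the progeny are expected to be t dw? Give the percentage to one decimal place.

40.0%

A map distance of 20 m.u. corresponds to a recombination frequency of 0.200.
The F1 is T DW / t dw, so t dw is a parental gamete class with expected frequency (1 − r)/2 = 0.800/2 = 0.4000.
That is 0.4000 = 40.0% of the progeny.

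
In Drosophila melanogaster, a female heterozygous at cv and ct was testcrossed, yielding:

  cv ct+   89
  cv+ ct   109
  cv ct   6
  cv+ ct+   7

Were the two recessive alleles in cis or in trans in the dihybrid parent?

The two most frequent classes are cv+ ct (109) and cv ct+ (89); these are the parental (non-recombinant) types.
So the F1 carried cv+ ct on one chromosome and cv ct+ on the other — the recessive alleles are on opposite chromosomes (trans / repulsion).

trans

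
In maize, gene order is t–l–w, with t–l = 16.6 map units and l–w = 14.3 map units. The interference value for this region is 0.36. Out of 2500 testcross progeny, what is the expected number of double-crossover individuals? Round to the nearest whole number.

Map distances give recombination frequencies of 0.166 and 0.143 for the two intervals.
With interference 0.36 (so coincidence = 0.64), expected double-crossover frequency = 0.166 × 0.143 × 0.64 = 0.01519.
Expected number = 0.01519 × 2500 = 37.98 ≈ 38.

38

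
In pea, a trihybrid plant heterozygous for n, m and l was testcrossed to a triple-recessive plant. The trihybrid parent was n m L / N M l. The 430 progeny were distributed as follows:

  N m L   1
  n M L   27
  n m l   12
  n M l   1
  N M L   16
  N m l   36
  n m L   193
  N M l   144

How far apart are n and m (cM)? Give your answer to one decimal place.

The two rarest classes, N m L and n M l, are the double crossovers. Comparing them with the parentals, only the n allele has switched, so n is the middle locus and the order is l – n – m.
Crossovers in the n–m interval produce the single-crossover classes n M L and N m l (27 + 36 = 63) plus the double crossovers (2).
RF(n–m) = (63 + 2) / 430 = 65/430 = 0.1512 → 15.1 cM.

15.1 cM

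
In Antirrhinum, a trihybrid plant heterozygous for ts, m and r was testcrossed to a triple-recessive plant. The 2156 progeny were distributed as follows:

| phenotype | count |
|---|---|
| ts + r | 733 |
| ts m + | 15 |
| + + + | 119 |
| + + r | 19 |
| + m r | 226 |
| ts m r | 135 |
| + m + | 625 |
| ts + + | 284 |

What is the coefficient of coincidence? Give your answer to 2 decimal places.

0.47

The two most frequent reciprocal classes, + m + and ts + r, are the parental types, so the F1 was + m + / ts + r.
The two rarest classes, ts m + and + + r, are the double crossovers. Comparing them with the parentals, only the ts allele has switched, so ts is the middle locus and the order is r – ts – m.
r–ts: (510 + 34)/2156 = 0.2523; ts–m: (254 + 34)/2156 = 0.1336.
Expected DCO frequency = 0.2523 × 0.1336 ≈ 0.03371; observed = 34/2156 ≈ 0.01577.
Coefficient of coincidence = 0.01577/0.03371 ≈ 0.47.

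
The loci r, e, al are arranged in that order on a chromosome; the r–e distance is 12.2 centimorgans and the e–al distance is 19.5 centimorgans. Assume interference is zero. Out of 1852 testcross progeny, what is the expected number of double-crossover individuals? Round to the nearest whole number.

44

Map distances give recombination frequencies of 0.122 and 0.195 for the two intervals.
With no interference, expected double-crossover frequency = 0.122 × 0.195 = 0.02379.
Expected number = 0.02379 × 1852 = 44.06 ≈ 44.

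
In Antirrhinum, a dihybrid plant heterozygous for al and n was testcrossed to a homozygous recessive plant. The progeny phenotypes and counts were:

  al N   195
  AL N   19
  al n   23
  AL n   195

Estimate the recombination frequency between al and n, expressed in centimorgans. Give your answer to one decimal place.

The two most frequent classes, AL n (195) and al N (195), are the parental types, so the F1 was AL n / al N.
The recombinant classes are AL N and al n: 19 + 23 = 42.
Recombination frequency = 42/432 = 0.0972 ≈ 9.7%, i.e. 9.7 centimorgans.

9.7 centimorgans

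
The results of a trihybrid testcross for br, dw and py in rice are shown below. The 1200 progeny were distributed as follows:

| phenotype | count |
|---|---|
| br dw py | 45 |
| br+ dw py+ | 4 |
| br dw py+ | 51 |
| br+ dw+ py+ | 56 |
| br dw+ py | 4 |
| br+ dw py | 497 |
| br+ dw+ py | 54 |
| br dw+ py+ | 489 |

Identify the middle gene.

py

The two most frequent reciprocal classes, br dw+ py+ and br+ dw py, are the parental types, so the F1 was br dw+ py+ / br+ dw py.
The two rarest classes, br dw+ py and br+ dw py+, are the double crossovers. Comparing them with the parentals, only the py allele has switched, so py is the middle locus and the order is dw – py – br.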